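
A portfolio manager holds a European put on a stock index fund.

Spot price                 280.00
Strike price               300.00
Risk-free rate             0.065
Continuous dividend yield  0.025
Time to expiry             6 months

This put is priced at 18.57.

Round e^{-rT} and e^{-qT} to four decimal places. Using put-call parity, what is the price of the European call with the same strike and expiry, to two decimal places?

4.70

e^(−qT) = e^(−0.025·0.5) = 0.9876;  e^(−rT) = e^(−0.065·0.5) = 0.9680
Put-call parity: C − P = S·e^(−qT) − K·e^(−rT) = 280·0.9876 − 300·0.9680 = 276.5280 − 290.4000 = -13.8720
C = P + (C − P) = 18.57 + (-13.8720) = 4.6980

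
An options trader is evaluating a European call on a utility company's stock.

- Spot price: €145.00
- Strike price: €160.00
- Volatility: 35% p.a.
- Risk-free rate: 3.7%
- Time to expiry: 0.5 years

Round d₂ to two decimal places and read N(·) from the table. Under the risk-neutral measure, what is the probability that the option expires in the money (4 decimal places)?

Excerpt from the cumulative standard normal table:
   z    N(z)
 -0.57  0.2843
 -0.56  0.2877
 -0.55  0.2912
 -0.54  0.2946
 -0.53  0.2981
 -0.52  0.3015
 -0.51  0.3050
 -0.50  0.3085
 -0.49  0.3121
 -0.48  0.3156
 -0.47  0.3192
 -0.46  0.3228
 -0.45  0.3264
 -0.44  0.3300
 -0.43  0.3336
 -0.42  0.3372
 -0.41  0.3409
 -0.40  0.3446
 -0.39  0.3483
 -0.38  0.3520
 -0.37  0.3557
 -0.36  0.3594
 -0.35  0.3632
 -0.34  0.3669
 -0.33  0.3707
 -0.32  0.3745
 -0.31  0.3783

σ√T = 0.35·√0.5 = 0.2475
d₁ = [ln(145/160) + (0.037 + 0.35²/2)·0.5] / 0.2475 = [-0.0984 + 0.0491] / 0.2475 = -0.1993 ≈ -0.20
d₂ = d₁ − σ√T = -0.1993 − 0.2475 = -0.4468 ≈ -0.45
Risk-neutral Pr[S_T > K] = N(d₂) = N(-0.45) = 0.3264

0.3264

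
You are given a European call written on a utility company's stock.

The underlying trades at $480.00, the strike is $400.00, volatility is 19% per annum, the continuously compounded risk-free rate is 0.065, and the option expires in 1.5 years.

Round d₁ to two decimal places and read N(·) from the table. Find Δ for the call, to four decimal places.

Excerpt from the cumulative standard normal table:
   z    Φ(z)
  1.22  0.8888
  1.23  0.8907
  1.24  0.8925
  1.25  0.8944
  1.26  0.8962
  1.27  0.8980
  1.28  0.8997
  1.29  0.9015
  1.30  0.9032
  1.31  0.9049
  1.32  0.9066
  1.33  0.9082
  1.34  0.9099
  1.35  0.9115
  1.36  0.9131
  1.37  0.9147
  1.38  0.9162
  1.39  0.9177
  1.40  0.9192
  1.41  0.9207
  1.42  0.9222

T = 1.5;  σ√T = 0.2327
ln(S/K) + (r + σ²/2)T = ln(480/400) + (0.065 + 0.19²/2)·1.5 = 0.1823 + 0.1246 = 0.3069
d₁ = 0.3069 / 0.2327 = 1.3188 which rounds to 1.32
N(d₁) = N(1.32) = 0.9066
Δ_call = N(d₁) = 0.9066

0.9066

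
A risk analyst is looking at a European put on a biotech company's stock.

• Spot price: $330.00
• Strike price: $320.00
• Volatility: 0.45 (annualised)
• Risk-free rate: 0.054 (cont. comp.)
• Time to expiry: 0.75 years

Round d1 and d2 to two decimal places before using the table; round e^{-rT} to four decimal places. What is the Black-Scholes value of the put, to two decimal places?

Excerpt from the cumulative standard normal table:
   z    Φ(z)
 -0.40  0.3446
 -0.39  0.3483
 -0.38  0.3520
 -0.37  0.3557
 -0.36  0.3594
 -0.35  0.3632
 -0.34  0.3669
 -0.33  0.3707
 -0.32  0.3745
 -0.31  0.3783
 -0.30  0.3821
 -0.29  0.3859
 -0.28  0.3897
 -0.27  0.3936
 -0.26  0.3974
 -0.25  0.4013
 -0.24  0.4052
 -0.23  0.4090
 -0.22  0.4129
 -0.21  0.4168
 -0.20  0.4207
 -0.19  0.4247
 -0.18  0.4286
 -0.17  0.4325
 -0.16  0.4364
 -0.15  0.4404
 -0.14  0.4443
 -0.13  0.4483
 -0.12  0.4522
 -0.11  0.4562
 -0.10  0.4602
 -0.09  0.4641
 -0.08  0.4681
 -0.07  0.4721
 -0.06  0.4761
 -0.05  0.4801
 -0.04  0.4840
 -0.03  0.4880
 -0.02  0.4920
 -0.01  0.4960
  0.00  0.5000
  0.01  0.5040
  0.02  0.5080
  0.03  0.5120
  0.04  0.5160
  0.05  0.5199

$38.72

σ√T = 0.45·√0.75 = 0.3897
d₁ = [ln(330/320) + (0.054 + 0.45²/2)·0.75] / 0.3897 = [0.0308 + 0.1164] / 0.3897 = 0.3777 → 0.38
d₂ = d₁ − σ√T = 0.3777 − 0.3897 = -0.0120 → -0.01
exp(−rT) = exp(−0.054·0.75) = 0.9603
N(−d₂) = N(0.01) = 0.5040;  N(−d₁) = N(-0.38) = 0.3520
P = 320·0.9603·0.5040 − 330·0.3520 = 154.8772 − 116.1600 = 38.7172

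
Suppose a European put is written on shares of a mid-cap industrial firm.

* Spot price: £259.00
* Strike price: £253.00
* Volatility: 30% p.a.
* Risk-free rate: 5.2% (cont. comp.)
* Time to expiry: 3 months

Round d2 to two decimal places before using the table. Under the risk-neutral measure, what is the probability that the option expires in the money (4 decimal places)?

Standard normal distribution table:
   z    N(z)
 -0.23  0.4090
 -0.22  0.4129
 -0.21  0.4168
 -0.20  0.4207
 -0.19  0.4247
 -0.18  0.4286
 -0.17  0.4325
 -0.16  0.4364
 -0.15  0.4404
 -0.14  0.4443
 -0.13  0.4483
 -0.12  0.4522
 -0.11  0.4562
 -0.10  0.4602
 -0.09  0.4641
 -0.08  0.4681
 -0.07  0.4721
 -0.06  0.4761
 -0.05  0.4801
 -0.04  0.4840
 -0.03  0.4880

0.4325

T = 0.25;  σ√T = 0.1500
ln(S/K) + (r + σ²/2)T = ln(259/253) + (0.052 + 0.3²/2)·0.25 = 0.0234 + 0.0243 = 0.0477
d₁ = 0.0477 / 0.1500 = 0.3179 → 0.32
d₂ = d₁ − σ√T = 0.3179 − 0.1500 = 0.1679 → 0.17
Risk-neutral Pr[S_T < K] = N(−d₂) = N(-0.17) = 0.4325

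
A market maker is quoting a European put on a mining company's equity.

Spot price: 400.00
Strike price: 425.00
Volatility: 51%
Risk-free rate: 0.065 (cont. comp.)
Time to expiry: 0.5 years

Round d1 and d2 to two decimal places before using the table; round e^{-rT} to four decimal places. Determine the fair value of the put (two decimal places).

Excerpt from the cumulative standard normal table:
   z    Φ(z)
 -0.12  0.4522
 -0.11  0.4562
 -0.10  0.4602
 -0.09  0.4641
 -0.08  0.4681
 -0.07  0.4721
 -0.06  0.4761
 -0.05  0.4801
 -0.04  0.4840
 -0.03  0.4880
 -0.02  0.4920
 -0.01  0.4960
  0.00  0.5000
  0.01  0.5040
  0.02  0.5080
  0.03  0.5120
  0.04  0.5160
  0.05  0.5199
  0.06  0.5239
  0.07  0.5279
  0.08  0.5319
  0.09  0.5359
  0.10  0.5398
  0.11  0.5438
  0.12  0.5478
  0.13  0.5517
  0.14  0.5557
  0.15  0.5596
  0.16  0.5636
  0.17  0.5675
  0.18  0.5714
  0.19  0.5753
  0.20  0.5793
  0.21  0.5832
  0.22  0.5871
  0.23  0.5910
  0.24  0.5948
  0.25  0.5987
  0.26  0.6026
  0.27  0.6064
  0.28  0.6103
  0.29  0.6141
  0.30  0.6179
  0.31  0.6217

63.83

σ√T = 0.51 × 0.7071 = 0.3606
d₁ = [ln(400/425) + (0.065 + 0.51²/2)·0.5] / 0.3606 = [-0.0606 + 0.0975] / 0.3606 = 0.1023 which rounds to 0.10
d₂ = d₁ − σ√T = 0.1023 − 0.3606 = -0.2583 which rounds to -0.26
e^(−rT) = e^(−0.065·0.5) = 0.9680
N(−d₂) = N(0.26) = 0.6026;  N(−d₁) = N(-0.10) = 0.4602
P = 425·0.9680·0.6026 − 400·0.4602 = 247.9096 − 184.0800 = 63.8296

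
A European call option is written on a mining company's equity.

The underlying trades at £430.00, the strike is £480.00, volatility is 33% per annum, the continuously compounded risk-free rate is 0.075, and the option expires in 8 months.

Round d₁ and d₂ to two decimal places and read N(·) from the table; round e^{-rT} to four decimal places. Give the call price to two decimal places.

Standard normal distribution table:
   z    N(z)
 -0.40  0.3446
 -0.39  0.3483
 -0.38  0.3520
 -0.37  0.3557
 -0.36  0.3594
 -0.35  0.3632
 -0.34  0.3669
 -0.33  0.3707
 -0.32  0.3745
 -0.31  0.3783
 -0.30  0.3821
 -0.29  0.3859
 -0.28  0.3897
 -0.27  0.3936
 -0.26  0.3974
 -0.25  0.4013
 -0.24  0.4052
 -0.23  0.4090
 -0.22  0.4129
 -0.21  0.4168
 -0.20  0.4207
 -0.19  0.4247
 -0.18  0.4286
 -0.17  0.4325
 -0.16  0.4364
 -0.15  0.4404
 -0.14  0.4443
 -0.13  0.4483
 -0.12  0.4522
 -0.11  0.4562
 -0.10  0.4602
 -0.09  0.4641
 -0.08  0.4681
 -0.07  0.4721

σ√T = 0.33 × 0.8165 = 0.2694
ln(S/K) + (r + σ²/2)T = ln(430/480) + (0.075 + 0.33²/2)·0.6667 = -0.1100 + 0.0863 = -0.0237
d₁ = -0.0237 / 0.2694 = -0.0880 → -0.09
d₂ = d₁ − σ√T = -0.0880 − 0.2694 = -0.3574 → -0.36
e^(−rT) = e^(−0.075·0.6667) = 0.9512
C = 430·N(-0.09) − 480·0.9512·N(-0.36) = 430·0.4641 − 480·0.9512·0.3594 = 199.5630 − 164.0934 = 35.4696

£35.47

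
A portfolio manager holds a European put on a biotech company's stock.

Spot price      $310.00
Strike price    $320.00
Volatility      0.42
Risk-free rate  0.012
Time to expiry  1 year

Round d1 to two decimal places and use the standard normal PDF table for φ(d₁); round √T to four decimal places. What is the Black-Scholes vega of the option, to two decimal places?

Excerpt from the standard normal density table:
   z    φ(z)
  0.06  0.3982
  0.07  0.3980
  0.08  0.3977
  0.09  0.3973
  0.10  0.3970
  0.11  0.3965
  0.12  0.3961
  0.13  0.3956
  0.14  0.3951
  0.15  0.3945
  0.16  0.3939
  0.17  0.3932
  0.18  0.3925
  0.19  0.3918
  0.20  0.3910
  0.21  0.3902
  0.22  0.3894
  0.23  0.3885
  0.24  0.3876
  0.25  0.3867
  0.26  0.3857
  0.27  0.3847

σ√T = 0.42·√1 = 0.4200
d₁ = [ln(310/320) + (0.012 + 0.42²/2)·1] / 0.4200 = [-0.0317 + 0.1002] / 0.4200 = 0.1630 ≈ 0.16
√T = √1 = 1.0000
φ(d₁) = φ(0.16) = 0.3939
vega = S·φ(d₁)·√T = 310·0.3939·1.0000 = 122.1090

122.11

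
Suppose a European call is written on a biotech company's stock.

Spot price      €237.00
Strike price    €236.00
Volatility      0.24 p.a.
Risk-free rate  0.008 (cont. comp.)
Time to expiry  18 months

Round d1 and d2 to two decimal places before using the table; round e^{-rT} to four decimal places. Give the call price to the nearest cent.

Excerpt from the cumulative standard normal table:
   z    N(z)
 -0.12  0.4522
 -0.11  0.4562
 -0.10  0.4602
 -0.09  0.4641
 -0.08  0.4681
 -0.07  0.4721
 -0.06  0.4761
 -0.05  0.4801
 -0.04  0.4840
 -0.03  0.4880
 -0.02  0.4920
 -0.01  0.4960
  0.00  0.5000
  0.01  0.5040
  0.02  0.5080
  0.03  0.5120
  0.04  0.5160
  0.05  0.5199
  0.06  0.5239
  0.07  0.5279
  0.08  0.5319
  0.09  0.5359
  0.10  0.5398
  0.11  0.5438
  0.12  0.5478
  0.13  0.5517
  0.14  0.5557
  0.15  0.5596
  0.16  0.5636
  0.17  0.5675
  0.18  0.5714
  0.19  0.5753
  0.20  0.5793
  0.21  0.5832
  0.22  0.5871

€29.07

T = 1.5;  σ√T = 0.2939
ln(S/K) + (r + σ²/2)T = ln(237/236) + (0.008 + 0.24²/2)·1.5 = 0.0042 + 0.0552 = 0.0594
d₁ = 0.0594 / 0.2939 = 0.2022 ≈ 0.20
d₂ = d₁ − σ√T = 0.2022 − 0.2939 = -0.0918 ≈ -0.09
e^(−rT) = e^(−0.008·1.5) = 0.9881
C = 237·N(0.20) − 236·0.9881·N(-0.09) = 237·0.5793 − 236·0.9881·0.4641 = 137.2941 − 108.2242 = 29.0699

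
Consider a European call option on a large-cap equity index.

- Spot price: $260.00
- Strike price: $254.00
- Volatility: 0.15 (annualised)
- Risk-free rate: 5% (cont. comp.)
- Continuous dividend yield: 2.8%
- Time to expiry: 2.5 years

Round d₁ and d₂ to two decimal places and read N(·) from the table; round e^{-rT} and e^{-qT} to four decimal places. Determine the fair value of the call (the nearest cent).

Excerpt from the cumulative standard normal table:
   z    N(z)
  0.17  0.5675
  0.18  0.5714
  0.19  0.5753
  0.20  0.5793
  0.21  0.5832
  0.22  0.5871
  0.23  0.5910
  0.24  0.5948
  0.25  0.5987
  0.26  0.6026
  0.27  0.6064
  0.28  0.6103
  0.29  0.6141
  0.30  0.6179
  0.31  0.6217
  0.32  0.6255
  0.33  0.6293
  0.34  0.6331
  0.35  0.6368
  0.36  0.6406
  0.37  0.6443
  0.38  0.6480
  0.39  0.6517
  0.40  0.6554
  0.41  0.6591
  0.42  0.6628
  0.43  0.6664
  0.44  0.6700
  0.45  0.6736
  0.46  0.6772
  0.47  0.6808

T = 2.5;  σ√T = 0.2372
d₁ = [ln(260/254) + (0.05 − 0.028 + ½·0.15²)·2.5] / (σ√T) = (0.0233 + 0.0831) / 0.2372 = 0.4489 which rounds to 0.45
d₂ = 0.4489 − 0.2372 = 0.2118 which rounds to 0.21
e^(−qT) = e^(−0.028·2.5) = 0.9324;  e^(−rT) = e^(−0.05·2.5) = 0.8825
C = 260·0.9324·N(0.45) − 254·0.8825·N(0.21) = 260·0.9324·0.6736 − 254·0.8825·0.5832 = 163.2968 − 130.7272 = 32.5696

$32.57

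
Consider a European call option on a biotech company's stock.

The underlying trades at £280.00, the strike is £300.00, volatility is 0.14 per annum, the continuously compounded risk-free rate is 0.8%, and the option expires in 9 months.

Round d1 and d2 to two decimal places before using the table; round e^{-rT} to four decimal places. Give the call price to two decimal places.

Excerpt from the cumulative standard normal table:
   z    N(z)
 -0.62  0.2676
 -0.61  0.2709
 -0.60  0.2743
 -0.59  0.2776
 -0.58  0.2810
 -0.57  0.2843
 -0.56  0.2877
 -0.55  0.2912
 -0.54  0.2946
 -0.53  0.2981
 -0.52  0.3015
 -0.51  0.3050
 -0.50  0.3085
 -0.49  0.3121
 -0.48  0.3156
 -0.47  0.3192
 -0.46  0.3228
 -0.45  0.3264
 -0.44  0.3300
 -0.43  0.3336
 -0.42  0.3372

T = 0.75;  σ√T = 0.1212
ln(S/K) + (r + σ²/2)T = ln(280/300) + (0.008 + 0.14²/2)·0.75 = -0.0690 + 0.0134 = -0.0556
d₁ = -0.0556 / 0.1212 = -0.4589 ≈ -0.46
d₂ = d₁ − σ√T = -0.4589 − 0.1212 = -0.5802 ≈ -0.58
e^(−rT) = e^(−0.008·0.75) = 0.9940
N(d₁) = N(-0.46) = 0.3228;  N(d₂) = N(-0.58) = 0.2810
C = 280·0.3228 − 300·0.9940·0.2810 = 90.3840 − 83.7942 = 6.5898

£6.59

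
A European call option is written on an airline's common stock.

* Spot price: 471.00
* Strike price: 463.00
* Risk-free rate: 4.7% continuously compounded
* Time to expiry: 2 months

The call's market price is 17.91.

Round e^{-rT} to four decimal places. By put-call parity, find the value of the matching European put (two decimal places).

6.30

exp(−rT) = exp(−0.047·0.1667) = 0.9922
Put-call parity: C − P = S − K·e^(−rT) = 471 − 463·0.9922 = 471 − 459.3886 = 11.6114
P = C − (C − P) = 17.91 − (11.6114) = 6.2986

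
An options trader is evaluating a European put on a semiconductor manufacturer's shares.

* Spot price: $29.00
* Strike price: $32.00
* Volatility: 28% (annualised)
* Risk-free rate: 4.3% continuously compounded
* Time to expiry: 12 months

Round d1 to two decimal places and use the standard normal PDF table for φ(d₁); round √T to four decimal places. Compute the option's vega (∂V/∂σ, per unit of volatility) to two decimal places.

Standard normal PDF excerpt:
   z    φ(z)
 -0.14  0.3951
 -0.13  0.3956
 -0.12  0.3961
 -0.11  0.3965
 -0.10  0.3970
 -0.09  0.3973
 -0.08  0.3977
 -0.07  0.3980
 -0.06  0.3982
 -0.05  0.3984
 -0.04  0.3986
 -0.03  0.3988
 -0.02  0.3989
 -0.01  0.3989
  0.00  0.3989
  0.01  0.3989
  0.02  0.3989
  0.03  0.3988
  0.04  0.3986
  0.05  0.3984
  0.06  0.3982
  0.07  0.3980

σ√T = 0.28·√1 = 0.2800
d₁ = [ln(29/32) + (0.043 + 0.28²/2)·1] / 0.2800 = [-0.0984 + 0.0822] / 0.2800 = -0.0580 ⇒ -0.06
√T = √1 = 1.0000
φ(d₁) = φ(-0.06) = 0.3982
vega = S·φ(d₁)·√T = 29·0.3982·1.0000 = 11.5478
(Vega is the same for a European call and put with the same parameters.)

11.55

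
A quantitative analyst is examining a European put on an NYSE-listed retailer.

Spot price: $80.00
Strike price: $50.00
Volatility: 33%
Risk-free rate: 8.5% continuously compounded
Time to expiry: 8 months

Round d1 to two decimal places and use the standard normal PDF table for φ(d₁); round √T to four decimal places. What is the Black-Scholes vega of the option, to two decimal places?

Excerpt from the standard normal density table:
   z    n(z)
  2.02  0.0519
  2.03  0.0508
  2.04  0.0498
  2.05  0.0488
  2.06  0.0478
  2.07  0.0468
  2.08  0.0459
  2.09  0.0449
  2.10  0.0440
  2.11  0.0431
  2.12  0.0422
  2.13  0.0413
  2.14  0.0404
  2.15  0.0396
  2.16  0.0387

σ√T = 0.33 × 0.8165 = 0.2694
d₁ = [ln(80/50) + (0.085 + 0.33²/2)·0.6667] / 0.2694 = [0.4700 + 0.0930] / 0.2694 = 2.0894 ≈ 2.09
√T = √0.6667 = 0.8165
φ(d₁) = φ(2.09) = 0.0449
vega = S·φ(d₁)·√T = 80·0.0449·0.8165 = 2.9329

2.93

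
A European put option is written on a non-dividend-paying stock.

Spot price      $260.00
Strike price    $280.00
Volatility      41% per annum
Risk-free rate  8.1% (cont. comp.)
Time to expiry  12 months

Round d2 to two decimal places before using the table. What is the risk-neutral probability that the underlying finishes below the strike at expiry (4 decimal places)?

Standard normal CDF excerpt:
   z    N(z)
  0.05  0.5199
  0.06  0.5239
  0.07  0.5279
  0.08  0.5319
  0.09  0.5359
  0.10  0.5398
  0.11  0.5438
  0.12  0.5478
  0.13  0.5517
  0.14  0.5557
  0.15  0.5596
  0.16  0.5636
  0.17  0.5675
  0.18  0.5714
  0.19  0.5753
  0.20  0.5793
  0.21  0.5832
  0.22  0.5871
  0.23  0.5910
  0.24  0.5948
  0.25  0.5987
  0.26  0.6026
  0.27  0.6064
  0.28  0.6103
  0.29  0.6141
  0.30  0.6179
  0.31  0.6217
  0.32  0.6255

0.5753

σ√T = 0.41·√1 = 0.4100
d₁ = [ln(260/280) + (0.081 + 0.41²/2)·1] / 0.4100 = [-0.0741 + 0.1650] / 0.4100 = 0.2218 ≈ 0.22
d₂ = d₁ − σ√T = 0.2218 − 0.4100 = -0.1882 ≈ -0.19
Pr(exercise) under Q = N(−d₂) = N(0.19) = 0.5753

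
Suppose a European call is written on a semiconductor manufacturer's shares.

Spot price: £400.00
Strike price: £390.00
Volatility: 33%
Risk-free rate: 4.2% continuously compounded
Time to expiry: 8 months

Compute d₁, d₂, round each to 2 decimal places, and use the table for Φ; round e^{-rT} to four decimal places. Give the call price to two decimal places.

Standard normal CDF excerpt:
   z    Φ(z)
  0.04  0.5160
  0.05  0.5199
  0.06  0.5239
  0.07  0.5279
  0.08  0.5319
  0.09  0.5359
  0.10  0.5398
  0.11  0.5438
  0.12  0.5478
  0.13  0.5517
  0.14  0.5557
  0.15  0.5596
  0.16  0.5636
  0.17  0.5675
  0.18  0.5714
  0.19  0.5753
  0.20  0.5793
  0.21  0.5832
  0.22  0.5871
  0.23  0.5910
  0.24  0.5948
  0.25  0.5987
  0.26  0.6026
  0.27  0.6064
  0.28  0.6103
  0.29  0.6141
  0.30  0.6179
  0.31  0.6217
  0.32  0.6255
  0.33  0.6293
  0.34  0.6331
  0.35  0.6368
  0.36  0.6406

£53.04

σ√T = 0.33 × 0.8165 = 0.2694
d₁ = [ln(400/390) + (0.042 + 0.33²/2)·0.6667] / 0.2694 = [0.0253 + 0.0643] / 0.2694 = 0.3326 which rounds to 0.33
d₂ = d₁ − σ√T = 0.3326 − 0.2694 = 0.0632 which rounds to 0.06
exp(−rT) = exp(−0.042·0.6667) = 0.9724
N(d₁) = N(0.33) = 0.6293;  N(d₂) = N(0.06) = 0.5239
C = 400·0.6293 − 390·0.9724·0.5239 = 251.7200 − 198.6817 = 53.0383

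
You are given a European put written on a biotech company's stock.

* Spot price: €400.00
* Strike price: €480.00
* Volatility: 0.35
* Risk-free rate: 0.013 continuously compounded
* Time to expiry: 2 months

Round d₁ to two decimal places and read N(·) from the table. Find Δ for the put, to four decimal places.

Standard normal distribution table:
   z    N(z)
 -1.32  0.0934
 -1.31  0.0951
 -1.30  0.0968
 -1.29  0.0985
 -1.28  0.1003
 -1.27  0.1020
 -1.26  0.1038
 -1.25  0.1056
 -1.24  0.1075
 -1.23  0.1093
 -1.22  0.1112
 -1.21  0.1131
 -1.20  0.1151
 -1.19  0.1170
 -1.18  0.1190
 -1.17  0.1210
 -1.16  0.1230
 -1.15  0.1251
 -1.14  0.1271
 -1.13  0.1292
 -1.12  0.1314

σ√T = 0.35 × 0.4082 = 0.1429
d₁ = [ln(400/480) + (0.013 + 0.35²/2)·0.1667] / 0.1429 = [-0.1823 + 0.0124] / 0.1429 = -1.1894 ≈ -1.19
N(d₁) = N(-1.19) = 0.1170
Δ_put = N(d₁) − 1 = 0.1170 − 1 = -0.8830

-0.8830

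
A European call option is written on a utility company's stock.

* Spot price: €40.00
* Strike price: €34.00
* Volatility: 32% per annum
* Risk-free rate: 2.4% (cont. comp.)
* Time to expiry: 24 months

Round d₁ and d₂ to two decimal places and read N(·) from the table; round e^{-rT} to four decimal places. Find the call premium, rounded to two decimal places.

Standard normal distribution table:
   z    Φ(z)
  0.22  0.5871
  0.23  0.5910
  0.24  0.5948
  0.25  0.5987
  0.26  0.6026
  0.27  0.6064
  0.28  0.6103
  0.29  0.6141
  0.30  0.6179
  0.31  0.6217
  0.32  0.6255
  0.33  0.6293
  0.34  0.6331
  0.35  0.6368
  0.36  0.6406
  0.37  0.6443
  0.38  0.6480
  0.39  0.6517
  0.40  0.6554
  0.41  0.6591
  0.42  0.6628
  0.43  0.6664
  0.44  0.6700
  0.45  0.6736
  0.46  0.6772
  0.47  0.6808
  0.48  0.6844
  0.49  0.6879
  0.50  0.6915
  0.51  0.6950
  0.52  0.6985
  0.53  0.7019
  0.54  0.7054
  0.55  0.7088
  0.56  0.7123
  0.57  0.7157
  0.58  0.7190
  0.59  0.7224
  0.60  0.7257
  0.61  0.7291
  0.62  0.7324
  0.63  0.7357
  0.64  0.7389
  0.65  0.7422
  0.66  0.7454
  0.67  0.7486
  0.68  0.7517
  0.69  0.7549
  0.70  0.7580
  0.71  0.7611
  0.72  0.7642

€10.92

σ√T = 0.32 × 1.4142 = 0.4525
d₁ = [ln(40/34) + (0.024 + 0.32²/2)·2] / 0.4525 = [0.1625 + 0.1504] / 0.4525 = 0.6915 → 0.69
d₂ = d₁ − σ√T = 0.6915 − 0.4525 = 0.2389 → 0.24
e^(−rT) = e^(−0.024·2) = 0.9531
N(d₁) = N(0.69) = 0.7549;  N(d₂) = N(0.24) = 0.5948
C = 40·0.7549 − 34·0.9531·0.5948 = 30.1960 − 19.2747 = 10.9213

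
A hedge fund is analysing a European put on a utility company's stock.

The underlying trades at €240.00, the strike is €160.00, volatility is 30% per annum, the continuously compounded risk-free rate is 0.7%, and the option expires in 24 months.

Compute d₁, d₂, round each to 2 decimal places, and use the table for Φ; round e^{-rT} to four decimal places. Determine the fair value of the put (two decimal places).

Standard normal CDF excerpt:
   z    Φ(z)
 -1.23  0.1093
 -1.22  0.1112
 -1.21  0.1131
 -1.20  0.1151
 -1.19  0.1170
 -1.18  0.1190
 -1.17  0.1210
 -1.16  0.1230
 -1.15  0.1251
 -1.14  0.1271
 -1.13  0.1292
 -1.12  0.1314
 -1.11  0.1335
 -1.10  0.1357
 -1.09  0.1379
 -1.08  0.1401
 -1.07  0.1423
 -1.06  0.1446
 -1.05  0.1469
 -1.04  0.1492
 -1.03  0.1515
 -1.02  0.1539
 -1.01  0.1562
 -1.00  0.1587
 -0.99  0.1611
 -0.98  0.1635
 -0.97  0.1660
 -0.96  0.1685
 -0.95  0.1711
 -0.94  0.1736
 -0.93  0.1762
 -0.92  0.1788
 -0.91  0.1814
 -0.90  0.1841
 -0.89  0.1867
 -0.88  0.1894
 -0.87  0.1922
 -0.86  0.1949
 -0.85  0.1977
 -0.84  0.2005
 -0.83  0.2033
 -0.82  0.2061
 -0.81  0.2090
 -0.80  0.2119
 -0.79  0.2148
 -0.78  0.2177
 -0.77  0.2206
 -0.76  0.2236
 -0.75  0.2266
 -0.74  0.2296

€6.72

σ√T = 0.3 × 1.4142 = 0.4243
d₁ = [ln(240/160) + (0.007 + 0.3²/2)·2] / 0.4243 = [0.4055 + 0.1040] / 0.4243 = 1.2008 → 1.20
d₂ = d₁ − σ√T = 1.2008 − 0.4243 = 0.7766 → 0.78
exp(−rT) = exp(−0.007·2) = 0.9861
N(−d₂) = N(-0.78) = 0.2177;  N(−d₁) = N(-1.20) = 0.1151
P = 160·0.9861·0.2177 − 240·0.1151 = 34.3478 − 27.6240 = 6.7238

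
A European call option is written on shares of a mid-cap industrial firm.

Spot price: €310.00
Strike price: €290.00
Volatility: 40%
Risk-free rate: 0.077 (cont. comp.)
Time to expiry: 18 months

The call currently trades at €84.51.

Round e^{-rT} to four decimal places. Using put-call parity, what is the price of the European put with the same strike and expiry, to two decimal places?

€32.87

e^(−rT) = e^(−0.077·1.5) = 0.8909
Put-call parity: C − P = S − K·e^(−rT) = 310 − 290·0.8909 = 310 − 258.3610 = 51.6390
P = C − (C − P) = 84.51 − (51.6390) = 32.8710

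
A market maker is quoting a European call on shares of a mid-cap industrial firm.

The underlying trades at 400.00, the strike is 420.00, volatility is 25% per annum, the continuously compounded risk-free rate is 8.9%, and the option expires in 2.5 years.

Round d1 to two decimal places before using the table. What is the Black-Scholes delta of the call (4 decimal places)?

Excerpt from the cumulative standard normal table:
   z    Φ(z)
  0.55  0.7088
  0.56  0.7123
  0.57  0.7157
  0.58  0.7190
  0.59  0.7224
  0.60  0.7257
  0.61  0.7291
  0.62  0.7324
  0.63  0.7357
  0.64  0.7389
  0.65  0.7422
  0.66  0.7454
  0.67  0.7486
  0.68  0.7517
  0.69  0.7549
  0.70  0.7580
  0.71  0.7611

0.7389

σ√T = 0.25 × 1.5811 = 0.3953
d₁ = [ln(400/420) + (0.089 + 0.25²/2)·2.5] / 0.3953 = [-0.0488 + 0.3006] / 0.3953 = 0.6371 ≈ 0.64
N(d₁) = N(0.64) = 0.7389
Δ_call = N(d₁) = 0.7389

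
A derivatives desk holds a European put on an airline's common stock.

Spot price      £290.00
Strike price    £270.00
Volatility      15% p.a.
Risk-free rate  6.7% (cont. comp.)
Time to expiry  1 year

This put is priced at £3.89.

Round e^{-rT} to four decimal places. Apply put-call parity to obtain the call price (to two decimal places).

£41.39

e^(−rT) = e^(−0.067·1) = 0.9352
Put-call parity: C − P = S − K·e^(−rT) = 290 − 270·0.9352 = 290 − 252.5040 = 37.4960
C = P + (C − P) = 3.89 + (37.4960) = 41.3860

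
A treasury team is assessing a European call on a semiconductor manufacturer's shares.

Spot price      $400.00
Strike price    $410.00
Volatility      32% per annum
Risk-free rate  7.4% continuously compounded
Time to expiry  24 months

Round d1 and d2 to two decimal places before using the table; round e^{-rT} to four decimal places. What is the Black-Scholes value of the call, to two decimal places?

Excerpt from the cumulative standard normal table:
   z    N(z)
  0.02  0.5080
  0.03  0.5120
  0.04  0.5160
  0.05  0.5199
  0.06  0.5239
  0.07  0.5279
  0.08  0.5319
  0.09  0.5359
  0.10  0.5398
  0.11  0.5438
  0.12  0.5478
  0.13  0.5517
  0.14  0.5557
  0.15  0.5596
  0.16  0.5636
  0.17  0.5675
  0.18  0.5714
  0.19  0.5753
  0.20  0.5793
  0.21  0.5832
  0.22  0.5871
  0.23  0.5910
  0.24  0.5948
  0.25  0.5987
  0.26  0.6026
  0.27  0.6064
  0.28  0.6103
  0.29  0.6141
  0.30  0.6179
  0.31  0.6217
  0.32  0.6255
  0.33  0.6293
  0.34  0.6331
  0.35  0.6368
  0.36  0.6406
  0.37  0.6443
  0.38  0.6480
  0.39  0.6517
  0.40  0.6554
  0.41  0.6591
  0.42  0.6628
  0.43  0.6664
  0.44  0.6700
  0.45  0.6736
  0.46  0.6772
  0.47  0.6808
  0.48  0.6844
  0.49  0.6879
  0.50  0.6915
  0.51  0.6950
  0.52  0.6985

T = 2;  σ√T = 0.4525
d₁ = [ln(400/410) + (0.074 + ½·0.32²)·2] / (σ√T) = (-0.0247 + 0.2504) / 0.4525 = 0.4987 → 0.50
d₂ = 0.4987 − 0.4525 = 0.0462 → 0.05
exp(−rT) = exp(−0.074·2) = 0.8624
N(d₁) = N(0.50) = 0.6915;  N(d₂) = N(0.05) = 0.5199
C = 400·0.6915 − 410·0.8624·0.5199 = 276.6000 − 183.8283 = 92.7717

$92.77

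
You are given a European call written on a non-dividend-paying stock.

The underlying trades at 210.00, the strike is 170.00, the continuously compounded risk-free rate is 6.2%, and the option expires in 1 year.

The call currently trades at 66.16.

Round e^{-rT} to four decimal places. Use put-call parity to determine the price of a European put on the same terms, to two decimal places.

15.94

exp(−rT) = exp(−0.062·1) = 0.9399
Put-call parity: C − P = S − K·e^(−rT) = 210 − 170·0.9399 = 210 − 159.7830 = 50.2170
P = C − (C − P) = 66.16 − (50.2170) = 15.9430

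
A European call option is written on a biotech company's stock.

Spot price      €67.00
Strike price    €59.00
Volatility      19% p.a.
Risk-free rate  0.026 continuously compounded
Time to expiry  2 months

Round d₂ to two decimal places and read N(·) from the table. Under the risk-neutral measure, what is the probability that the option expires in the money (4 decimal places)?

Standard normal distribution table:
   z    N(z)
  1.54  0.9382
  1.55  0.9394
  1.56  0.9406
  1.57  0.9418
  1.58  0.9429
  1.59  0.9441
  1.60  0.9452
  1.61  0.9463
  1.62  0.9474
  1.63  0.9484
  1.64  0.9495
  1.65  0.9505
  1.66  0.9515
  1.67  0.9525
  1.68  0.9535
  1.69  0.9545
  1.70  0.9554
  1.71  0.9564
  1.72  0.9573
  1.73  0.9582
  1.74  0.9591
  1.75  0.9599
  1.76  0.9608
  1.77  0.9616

σ√T = 0.19·√0.1667 = 0.0776
d₁ = [ln(67/59) + (0.026 + 0.19²/2)·0.1667] / 0.0776 = [0.1272 + 0.0073] / 0.0776 = 1.7339 ⇒ 1.73
d₂ = d₁ − σ√T = 1.7339 − 0.0776 = 1.6564 ⇒ 1.66
Pr(exercise) under Q = N(d₂) = 0.9515

0.9515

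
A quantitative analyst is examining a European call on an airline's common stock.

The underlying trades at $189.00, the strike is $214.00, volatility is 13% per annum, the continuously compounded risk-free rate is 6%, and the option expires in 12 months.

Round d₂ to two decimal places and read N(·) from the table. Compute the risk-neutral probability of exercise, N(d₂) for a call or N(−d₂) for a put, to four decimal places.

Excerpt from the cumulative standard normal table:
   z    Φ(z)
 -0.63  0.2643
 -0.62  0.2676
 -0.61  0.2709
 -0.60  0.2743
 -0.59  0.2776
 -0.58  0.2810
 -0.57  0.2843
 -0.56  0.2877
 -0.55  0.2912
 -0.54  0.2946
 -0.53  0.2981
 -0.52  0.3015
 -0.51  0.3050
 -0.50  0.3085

σ√T = 0.13 × 1.0000 = 0.1300
d₁ = [ln(189/214) + (0.06 + ½·0.13²)·1] / (σ√T) = (-0.1242 + 0.0684) / 0.1300 = -0.4291 which rounds to -0.43
d₂ = -0.4291 − 0.1300 = -0.5591 which rounds to -0.56
Pr(exercise) under Q = N(d₂) = 0.2877

0.2877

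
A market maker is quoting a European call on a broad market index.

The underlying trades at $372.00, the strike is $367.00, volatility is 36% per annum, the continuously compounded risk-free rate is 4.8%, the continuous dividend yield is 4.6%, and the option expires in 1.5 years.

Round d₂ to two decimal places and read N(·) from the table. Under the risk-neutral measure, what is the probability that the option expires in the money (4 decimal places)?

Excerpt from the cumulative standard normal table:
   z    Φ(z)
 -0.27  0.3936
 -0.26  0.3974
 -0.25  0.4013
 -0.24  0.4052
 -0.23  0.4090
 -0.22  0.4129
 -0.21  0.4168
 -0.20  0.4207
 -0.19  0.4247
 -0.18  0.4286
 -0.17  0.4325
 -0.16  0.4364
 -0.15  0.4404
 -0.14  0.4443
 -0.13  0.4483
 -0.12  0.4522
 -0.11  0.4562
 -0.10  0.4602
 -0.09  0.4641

σ√T = 0.36 × 1.2247 = 0.4409
d₁ = [ln(372/367) + (0.048 − 0.046 + 0.36²/2)·1.5] / 0.4409 = [0.0135 + 0.1002] / 0.4409 = 0.2579 → 0.26
d₂ = d₁ − σ√T = 0.2579 − 0.4409 = -0.1830 → -0.18
Pr(exercise) under Q = N(d₂) = 0.4286

0.4286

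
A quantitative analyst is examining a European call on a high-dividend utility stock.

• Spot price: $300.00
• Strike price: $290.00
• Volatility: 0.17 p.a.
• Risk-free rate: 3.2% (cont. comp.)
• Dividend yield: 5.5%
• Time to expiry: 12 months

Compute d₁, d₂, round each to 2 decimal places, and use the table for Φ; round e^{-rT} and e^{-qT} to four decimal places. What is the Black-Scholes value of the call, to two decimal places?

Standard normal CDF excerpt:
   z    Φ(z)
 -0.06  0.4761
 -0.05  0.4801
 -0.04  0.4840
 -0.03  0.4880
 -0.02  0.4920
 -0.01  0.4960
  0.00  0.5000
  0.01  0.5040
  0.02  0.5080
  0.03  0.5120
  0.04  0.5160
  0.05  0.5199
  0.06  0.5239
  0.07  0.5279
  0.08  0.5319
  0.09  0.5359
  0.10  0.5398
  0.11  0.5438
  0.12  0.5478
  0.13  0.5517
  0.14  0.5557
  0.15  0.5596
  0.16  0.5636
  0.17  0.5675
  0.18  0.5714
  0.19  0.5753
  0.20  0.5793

σ√T = 0.17 × 1.0000 = 0.1700
d₁ = [ln(300/290) + (0.032 − 0.055 + ½·0.17²)·1] / (σ√T) = (0.0339 − 0.0085) / 0.1700 = 0.1491 which rounds to 0.15
d₂ = 0.1491 − 0.1700 = -0.0209 which rounds to -0.02
e^(−qT) = e^(−0.055·1) = 0.9465;  e^(−rT) = e^(−0.032·1) = 0.9685
C = 300·0.9465·N(0.15) − 290·0.9685·N(-0.02) = 300·0.9465·0.5596 − 290·0.9685·0.4920 = 158.8984 − 138.1856 = 20.7128

$20.71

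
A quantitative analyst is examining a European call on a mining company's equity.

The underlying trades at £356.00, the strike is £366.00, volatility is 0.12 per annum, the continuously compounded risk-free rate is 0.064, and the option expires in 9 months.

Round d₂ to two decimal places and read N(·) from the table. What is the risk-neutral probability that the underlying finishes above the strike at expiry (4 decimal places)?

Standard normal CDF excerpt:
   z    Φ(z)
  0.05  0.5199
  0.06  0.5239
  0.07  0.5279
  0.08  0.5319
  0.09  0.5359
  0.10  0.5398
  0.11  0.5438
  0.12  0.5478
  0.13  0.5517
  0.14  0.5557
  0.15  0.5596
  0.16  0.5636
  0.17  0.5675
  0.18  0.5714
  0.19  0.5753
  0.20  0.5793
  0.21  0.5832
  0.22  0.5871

0.5557

σ√T = 0.12 × 0.8660 = 0.1039
d₁ = [ln(356/366) + (0.064 + 0.12²/2)·0.75] / 0.1039 = [-0.0277 + 0.0534] / 0.1039 = 0.2473 → 0.25
d₂ = d₁ − σ√T = 0.2473 − 0.1039 = 0.1434 → 0.14
Pr(exercise) under Q = N(d₂) = 0.5557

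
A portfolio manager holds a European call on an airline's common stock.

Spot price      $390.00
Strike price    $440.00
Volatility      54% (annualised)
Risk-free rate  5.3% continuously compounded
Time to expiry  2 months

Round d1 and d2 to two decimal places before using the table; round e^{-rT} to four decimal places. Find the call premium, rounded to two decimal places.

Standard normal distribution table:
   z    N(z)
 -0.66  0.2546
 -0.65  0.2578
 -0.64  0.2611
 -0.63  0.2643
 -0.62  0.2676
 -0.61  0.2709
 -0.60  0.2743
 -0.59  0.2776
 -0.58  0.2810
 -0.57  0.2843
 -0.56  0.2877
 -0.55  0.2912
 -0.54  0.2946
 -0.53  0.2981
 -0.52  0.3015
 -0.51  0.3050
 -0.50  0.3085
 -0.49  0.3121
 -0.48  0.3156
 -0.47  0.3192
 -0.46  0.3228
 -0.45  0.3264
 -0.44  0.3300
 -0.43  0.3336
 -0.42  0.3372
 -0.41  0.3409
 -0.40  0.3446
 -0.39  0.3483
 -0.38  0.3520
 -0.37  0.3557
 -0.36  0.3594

σ√T = 0.54 × 0.4082 = 0.2205
ln(S/K) + (r + σ²/2)T = ln(390/440) + (0.053 + 0.54²/2)·0.1667 = -0.1206 + 0.0331 = -0.0875
d₁ = -0.0875 / 0.2205 = -0.3969 ⇒ -0.40
d₂ = d₁ − σ√T = -0.3969 − 0.2205 = -0.6173 ⇒ -0.62
exp(−rT) = exp(−0.053·0.1667) = 0.9912
N(d₁) = N(-0.40) = 0.3446;  N(d₂) = N(-0.62) = 0.2676
C = 390·0.3446 − 440·0.9912·0.2676 = 134.3940 − 116.7079 = 17.6861

$17.69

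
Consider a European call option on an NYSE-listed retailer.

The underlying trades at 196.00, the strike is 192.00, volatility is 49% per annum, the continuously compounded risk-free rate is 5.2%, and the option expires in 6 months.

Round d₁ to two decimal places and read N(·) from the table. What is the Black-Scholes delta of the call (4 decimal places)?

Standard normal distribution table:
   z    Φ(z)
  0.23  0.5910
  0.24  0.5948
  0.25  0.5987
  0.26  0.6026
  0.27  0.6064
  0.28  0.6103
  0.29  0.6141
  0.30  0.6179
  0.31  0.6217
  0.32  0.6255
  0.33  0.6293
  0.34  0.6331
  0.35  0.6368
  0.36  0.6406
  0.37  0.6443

σ√T = 0.49·√0.5 = 0.3465
d₁ = [ln(196/192) + (0.052 + 0.49²/2)·0.5] / 0.3465 = [0.0206 + 0.0860] / 0.3465 = 0.3078 ⇒ 0.31
N(d₁) = N(0.31) = 0.6217
Δ_call = N(d₁) = 0.6217

0.6217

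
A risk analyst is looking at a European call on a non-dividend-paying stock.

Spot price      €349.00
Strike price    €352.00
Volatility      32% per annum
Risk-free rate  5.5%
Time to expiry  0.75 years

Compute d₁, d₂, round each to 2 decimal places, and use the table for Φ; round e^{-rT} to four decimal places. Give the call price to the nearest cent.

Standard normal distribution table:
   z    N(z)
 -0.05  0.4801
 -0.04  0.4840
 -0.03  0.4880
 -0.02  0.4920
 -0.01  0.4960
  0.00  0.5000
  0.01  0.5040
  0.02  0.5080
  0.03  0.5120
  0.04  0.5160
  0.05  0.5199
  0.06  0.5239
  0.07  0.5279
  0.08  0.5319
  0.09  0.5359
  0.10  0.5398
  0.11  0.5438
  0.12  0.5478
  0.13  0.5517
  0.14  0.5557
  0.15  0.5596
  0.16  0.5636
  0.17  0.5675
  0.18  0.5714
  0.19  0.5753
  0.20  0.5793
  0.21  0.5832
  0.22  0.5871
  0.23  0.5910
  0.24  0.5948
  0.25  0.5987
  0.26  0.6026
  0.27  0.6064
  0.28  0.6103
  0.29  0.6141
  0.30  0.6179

€44.12

T = 0.75;  σ√T = 0.2771
d₁ = [ln(349/352) + (0.055 + ½·0.32²)·0.75] / (σ√T) = (-0.0086 + 0.0796) / 0.2771 = 0.2565 ≈ 0.26
d₂ = 0.2565 − 0.2771 = -0.0206 ≈ -0.02
e^(−rT) = e^(−0.055·0.75) = 0.9596
N(d₁) = N(0.26) = 0.6026;  N(d₂) = N(-0.02) = 0.4920
C = 349·0.6026 − 352·0.9596·0.4920 = 210.3074 − 166.1874 = 44.1200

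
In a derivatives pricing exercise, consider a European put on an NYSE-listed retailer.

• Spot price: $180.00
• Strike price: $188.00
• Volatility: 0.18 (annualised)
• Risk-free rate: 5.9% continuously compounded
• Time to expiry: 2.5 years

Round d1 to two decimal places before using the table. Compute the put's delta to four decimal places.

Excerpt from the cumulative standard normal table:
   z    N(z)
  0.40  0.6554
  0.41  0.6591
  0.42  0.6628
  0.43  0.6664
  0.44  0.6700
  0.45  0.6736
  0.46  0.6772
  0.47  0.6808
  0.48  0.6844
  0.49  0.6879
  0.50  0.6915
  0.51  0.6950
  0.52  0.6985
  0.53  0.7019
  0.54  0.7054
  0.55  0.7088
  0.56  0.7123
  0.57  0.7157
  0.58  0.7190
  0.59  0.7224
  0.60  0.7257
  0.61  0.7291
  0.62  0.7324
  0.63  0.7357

σ√T = 0.18 × 1.5811 = 0.2846
d₁ = [ln(180/188) + (0.059 + 0.18²/2)·2.5] / 0.2846 = [-0.0435 + 0.1880] / 0.2846 = 0.5078 which rounds to 0.51
N(d₁) = N(0.51) = 0.6950
Δ_put = N(d₁) − 1 = 0.6950 − 1 = -0.3050

-0.3050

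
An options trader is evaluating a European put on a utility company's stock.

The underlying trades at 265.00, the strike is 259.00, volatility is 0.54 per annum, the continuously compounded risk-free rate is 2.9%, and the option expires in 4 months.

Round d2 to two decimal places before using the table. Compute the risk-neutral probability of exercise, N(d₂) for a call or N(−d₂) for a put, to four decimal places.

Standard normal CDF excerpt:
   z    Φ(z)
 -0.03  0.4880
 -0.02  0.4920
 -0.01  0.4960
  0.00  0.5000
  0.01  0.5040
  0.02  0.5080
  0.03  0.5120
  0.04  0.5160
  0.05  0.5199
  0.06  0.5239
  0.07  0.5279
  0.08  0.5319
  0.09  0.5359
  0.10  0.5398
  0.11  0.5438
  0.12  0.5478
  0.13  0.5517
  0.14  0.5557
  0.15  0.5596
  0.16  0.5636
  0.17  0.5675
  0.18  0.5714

T = 0.3333;  σ√T = 0.3118
d₁ = [ln(265/259) + (0.029 + ½·0.54²)·0.3333] / (σ√T) = (0.0229 + 0.0583) / 0.3118 = 0.2603 which rounds to 0.26
d₂ = 0.2603 − 0.3118 = -0.0514 which rounds to -0.05
Risk-neutral Pr[S_T < K] = N(−d₂) = N(0.05) = 0.5199

0.5199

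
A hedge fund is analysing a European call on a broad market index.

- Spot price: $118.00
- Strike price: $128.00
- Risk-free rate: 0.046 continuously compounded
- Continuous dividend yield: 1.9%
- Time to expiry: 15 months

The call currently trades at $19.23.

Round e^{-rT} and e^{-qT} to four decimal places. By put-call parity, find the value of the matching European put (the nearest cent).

$24.85

exp(−qT) = exp(−0.019·1.25) = 0.9765;  exp(−rT) = exp(−0.046·1.25) = 0.9441
Put-call parity: C − P = S·e^(−qT) − K·e^(−rT) = 118·0.9765 − 128·0.9441 = 115.2270 − 120.8448 = -5.6178
P = C − (C − P) = 19.23 − (-5.6178) = 24.8478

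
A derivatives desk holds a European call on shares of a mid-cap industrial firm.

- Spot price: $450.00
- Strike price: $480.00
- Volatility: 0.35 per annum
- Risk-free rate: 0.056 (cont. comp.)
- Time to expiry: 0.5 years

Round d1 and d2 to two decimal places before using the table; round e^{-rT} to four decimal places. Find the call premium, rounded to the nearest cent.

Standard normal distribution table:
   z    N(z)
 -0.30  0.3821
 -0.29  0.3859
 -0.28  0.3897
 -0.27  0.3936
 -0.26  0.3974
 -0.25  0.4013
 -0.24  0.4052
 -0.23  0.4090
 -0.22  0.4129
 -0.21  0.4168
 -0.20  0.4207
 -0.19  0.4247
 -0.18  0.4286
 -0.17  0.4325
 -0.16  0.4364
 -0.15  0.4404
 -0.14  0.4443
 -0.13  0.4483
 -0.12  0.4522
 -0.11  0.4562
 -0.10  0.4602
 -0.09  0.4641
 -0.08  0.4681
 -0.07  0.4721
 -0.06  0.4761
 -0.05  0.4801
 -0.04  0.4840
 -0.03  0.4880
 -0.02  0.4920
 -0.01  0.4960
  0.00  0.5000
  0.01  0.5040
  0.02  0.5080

σ√T = 0.35 × 0.7071 = 0.2475
d₁ = [ln(450/480) + (0.056 + 0.35²/2)·0.5] / 0.2475 = [-0.0645 + 0.0586] / 0.2475 = -0.0239 which rounds to -0.02
d₂ = d₁ − σ√T = -0.0239 − 0.2475 = -0.2714 which rounds to -0.27
exp(−rT) = exp(−0.056·0.5) = 0.9724
N(d₁) = N(-0.02) = 0.4920;  N(d₂) = N(-0.27) = 0.3936
C = 450·0.4920 − 480·0.9724·0.3936 = 221.4000 − 183.7136 = 37.6864

$37.69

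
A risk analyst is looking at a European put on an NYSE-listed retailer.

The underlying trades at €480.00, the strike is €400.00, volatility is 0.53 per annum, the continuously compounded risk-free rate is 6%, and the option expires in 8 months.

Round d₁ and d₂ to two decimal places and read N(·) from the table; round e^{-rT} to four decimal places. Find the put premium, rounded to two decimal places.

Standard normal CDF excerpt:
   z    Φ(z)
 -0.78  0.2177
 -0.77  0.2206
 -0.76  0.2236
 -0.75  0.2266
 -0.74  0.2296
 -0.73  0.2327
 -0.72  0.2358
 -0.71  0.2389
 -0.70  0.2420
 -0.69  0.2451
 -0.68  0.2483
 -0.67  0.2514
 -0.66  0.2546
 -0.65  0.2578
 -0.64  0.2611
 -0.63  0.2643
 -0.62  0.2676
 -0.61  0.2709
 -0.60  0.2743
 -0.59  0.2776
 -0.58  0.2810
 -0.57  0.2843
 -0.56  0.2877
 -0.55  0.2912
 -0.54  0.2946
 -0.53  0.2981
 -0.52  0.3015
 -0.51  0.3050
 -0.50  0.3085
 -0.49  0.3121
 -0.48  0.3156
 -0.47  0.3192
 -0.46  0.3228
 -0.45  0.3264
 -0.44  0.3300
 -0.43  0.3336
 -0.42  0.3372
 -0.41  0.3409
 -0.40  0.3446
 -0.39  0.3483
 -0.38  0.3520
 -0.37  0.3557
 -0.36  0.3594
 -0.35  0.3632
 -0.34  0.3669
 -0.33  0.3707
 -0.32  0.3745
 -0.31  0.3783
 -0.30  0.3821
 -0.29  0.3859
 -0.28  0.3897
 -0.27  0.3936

€35.15

σ√T = 0.53 × 0.8165 = 0.4327
d₁ = [ln(480/400) + (0.06 + ½·0.53²)·0.6667] / (σ√T) = (0.1823 + 0.1336) / 0.4327 = 0.7301 ≈ 0.73
d₂ = 0.7301 − 0.4327 = 0.2974 ≈ 0.30
e^(−rT) = e^(−0.06·0.6667) = 0.9608
P = 400·0.9608·N(-0.30) − 480·N(-0.73) = 400·0.9608·0.3821 − 480·0.2327 = 146.8487 − 111.6960 = 35.1527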